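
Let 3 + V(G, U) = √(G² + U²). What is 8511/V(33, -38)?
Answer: 25533/2524 + 8511*√2533/2524 ≈ 179.83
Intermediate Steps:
V(G, U) = -3 + √(G² + U²)
8511/V(33, -38) = 8511/(-3 + √(33² + (-38)²)) = 8511/(-3 + √(1089 + 1444)) = 8511/(-3 + √2533)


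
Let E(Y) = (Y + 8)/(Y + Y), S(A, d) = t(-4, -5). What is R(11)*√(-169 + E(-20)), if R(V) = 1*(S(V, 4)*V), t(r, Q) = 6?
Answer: 33*I*√16870/5 ≈ 857.24*I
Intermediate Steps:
S(A, d) = 6
E(Y) = (8 + Y)/(2*Y) (E(Y) = (8 + Y)/((2*Y)) = (8 + Y)*(1/(2*Y)) = (8 + Y)/(2*Y))
R(V) = 6*V (R(V) = 1*(6*V) = 6*V)
R(11)*√(-169 + E(-20)) = (6*11)*√(-169 + (½)*(8 - 20)/(-20)) = 66*√(-169 + (½)*(-1/20)*(-12)) = 66*√(-169 + 3/10) = 66*√(-1687/10) = 66*(I*√16870/10) = 33*I*√16870/5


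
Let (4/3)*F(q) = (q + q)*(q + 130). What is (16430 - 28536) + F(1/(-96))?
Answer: -74391743/6144 ≈ -12108.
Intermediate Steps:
F(q) = 3*q*(130 + q)/2 (F(q) = 3*((q + q)*(q + 130))/4 = 3*((2*q)*(130 + q))/4 = 3*(2*q*(130 + q))/4 = 3*q*(130 + q)/2)
(16430 - 28536) + F(1/(-96)) = (16430 - 28536) + (3/2)*(130 + 1/(-96))/(-96) = -12106 + (3/2)*(-1/96)*(130 - 1/96) = -12106 + (3/2)*(-1/96)*(12479/96) = -12106 - 12479/6144 = -74391743/6144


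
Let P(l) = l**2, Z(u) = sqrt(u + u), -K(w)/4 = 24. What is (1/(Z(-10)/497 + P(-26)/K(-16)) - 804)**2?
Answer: 6480*(804503840*sqrt(5) + 704005376941*I)/(8063328*sqrt(5) + 7054812529*I) ≈ 6.4664e+5 + 0.29186*I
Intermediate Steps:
K(w) = -96 (K(w) = -4*24 = -96)
Z(u) = sqrt(2)*sqrt(u) (Z(u) = sqrt(2*u) = sqrt(2)*sqrt(u))
(1/(Z(-10)/497 + P(-26)/K(-16)) - 804)**2 = (1/((sqrt(2)*sqrt(-10))/497 + (-26)**2/(-96)) - 804)**2 = (1/((sqrt(2)*(I*sqrt(10)))*(1/497) + 676*(-1/96)) - 804)**2 = (1/((2*I*sqrt(5))*(1/497) - 169/24) - 804)**2 = (1/(2*I*sqrt(5)/497 - 169/24) - 804)**2 = (1/(-169/24 + 2*I*sqrt(5)/497) - 804)**2 = (-804 + 1/(-169/24 + 2*I*sqrt(5)/497))**2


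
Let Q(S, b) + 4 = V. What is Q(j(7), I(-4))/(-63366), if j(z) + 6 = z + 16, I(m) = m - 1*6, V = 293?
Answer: -289/63366 ≈ -0.0045608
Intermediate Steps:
I(m) = -6 + m (I(m) = m - 6 = -6 + m)
j(z) = 10 + z (j(z) = -6 + (z + 16) = -6 + (16 + z) = 10 + z)
Q(S, b) = 289 (Q(S, b) = -4 + 293 = 289)
Q(j(7), I(-4))/(-63366) = 289/(-63366) = 289*(-1/63366) = -289/63366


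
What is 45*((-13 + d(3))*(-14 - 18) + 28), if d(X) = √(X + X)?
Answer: 19980 - 1440*√6 ≈ 16453.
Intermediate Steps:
d(X) = √2*√X (d(X) = √(2*X) = √2*√X)
45*((-13 + d(3))*(-14 - 18) + 28) = 45*((-13 + √2*√3)*(-14 - 18) + 28) = 45*((-13 + √6)*(-32) + 28) = 45*((416 - 32*√6) + 28) = 45*(444 - 32*√6) = 19980 - 1440*√6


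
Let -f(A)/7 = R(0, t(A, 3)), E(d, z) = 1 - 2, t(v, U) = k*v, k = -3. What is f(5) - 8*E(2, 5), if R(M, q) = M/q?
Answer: 8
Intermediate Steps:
t(v, U) = -3*v
E(d, z) = -1
f(A) = 0 (f(A) = -0/((-3*A)) = -0*(-1/(3*A)) = -7*0 = 0)
f(5) - 8*E(2, 5) = 0 - 8*(-1) = 0 + 8 = 8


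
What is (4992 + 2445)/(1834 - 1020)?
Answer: 201/22 ≈ 9.1364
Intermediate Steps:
(4992 + 2445)/(1834 - 1020) = 7437/814 = 7437*(1/814) = 201/22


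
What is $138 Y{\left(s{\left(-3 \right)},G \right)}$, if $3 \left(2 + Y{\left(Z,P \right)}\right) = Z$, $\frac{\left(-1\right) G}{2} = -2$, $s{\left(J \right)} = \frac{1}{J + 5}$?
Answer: $-253$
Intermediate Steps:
$s{\left(J \right)} = \frac{1}{5 + J}$
$G = 4$ ($G = \left(-2\right) \left(-2\right) = 4$)
$Y{\left(Z,P \right)} = -2 + \frac{Z}{3}$
$138 Y{\left(s{\left(-3 \right)},G \right)} = 138 \left(-2 + \frac{1}{3 \left(5 - 3\right)}\right) = 138 \left(-2 + \frac{1}{3 \cdot 2}\right) = 138 \left(-2 + \frac{1}{3} \cdot \frac{1}{2}\right) = 138 \left(-2 + \frac{1}{6}\right) = 138 \left(- \frac{11}{6}\right) = -253$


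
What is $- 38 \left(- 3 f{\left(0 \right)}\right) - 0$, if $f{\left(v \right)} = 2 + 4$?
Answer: $684$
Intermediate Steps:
$f{\left(v \right)} = 6$
$- 38 \left(- 3 f{\left(0 \right)}\right) - 0 = - 38 \left(\left(-3\right) 6\right) - 0 = \left(-38\right) \left(-18\right) + 0 = 684 + 0 = 684$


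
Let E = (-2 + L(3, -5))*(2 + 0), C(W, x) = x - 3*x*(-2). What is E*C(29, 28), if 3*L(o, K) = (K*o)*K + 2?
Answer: 27832/3 ≈ 9277.3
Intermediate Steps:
L(o, K) = ⅔ + o*K²/3 (L(o, K) = ((K*o)*K + 2)/3 = (o*K² + 2)/3 = (2 + o*K²)/3 = ⅔ + o*K²/3)
C(W, x) = 7*x (C(W, x) = x - (-6)*x = x + 6*x = 7*x)
E = 142/3 (E = (-2 + (⅔ + (⅓)*3*(-5)²))*(2 + 0) = (-2 + (⅔ + (⅓)*3*25))*2 = (-2 + (⅔ + 25))*2 = (-2 + 77/3)*2 = (71/3)*2 = 142/3 ≈ 47.333)
E*C(29, 28) = 142*(7*28)/3 = (142/3)*196 = 27832/3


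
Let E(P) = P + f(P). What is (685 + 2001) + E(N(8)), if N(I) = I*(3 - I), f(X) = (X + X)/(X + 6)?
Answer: 45022/17 ≈ 2648.4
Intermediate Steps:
f(X) = 2*X/(6 + X) (f(X) = (2*X)/(6 + X) = 2*X/(6 + X))
E(P) = P + 2*P/(6 + P)
(685 + 2001) + E(N(8)) = (685 + 2001) + (8*(3 - 1*8))*(8 + 8*(3 - 1*8))/(6 + 8*(3 - 1*8)) = 2686 + (8*(3 - 8))*(8 + 8*(3 - 8))/(6 + 8*(3 - 8)) = 2686 + (8*(-5))*(8 + 8*(-5))/(6 + 8*(-5)) = 2686 - 40*(8 - 40)/(6 - 40) = 2686 - 40*(-32)/(-34) = 2686 - 40*(-1/34)*(-32) = 2686 - 640/17 = 45022/17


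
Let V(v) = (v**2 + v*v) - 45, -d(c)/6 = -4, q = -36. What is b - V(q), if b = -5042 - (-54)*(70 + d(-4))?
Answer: -2513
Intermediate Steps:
d(c) = 24 (d(c) = -6*(-4) = 24)
V(v) = -45 + 2*v**2 (V(v) = (v**2 + v**2) - 45 = 2*v**2 - 45 = -45 + 2*v**2)
b = 34 (b = -5042 - (-54)*(70 + 24) = -5042 - (-54)*94 = -5042 - 1*(-5076) = -5042 + 5076 = 34)
b - V(q) = 34 - (-45 + 2*(-36)**2) = 34 - (-45 + 2*1296) = 34 - (-45 + 2592) = 34 - 1*2547 = 34 - 2547 = -2513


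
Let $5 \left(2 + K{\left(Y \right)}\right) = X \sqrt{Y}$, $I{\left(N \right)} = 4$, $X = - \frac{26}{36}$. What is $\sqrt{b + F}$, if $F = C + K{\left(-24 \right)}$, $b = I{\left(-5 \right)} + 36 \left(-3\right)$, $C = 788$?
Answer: $\frac{\sqrt{153450 - 65 i \sqrt{6}}}{15} \approx 26.115 - 0.013548 i$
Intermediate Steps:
$X = - \frac{13}{18}$ ($X = \left(-26\right) \frac{1}{36} = - \frac{13}{18} \approx -0.72222$)
$K{\left(Y \right)} = -2 - \frac{13 \sqrt{Y}}{90}$ ($K{\left(Y \right)} = -2 + \frac{\left(- \frac{13}{18}\right) \sqrt{Y}}{5} = -2 - \frac{13 \sqrt{Y}}{90}$)
$b = -104$ ($b = 4 + 36 \left(-3\right) = 4 - 108 = -104$)
$F = 786 - \frac{13 i \sqrt{6}}{45}$ ($F = 788 - \left(2 + \frac{13 \sqrt{-24}}{90}\right) = 788 - \left(2 + \frac{13 \cdot 2 i \sqrt{6}}{90}\right) = 788 - \left(2 + \frac{13 i \sqrt{6}}{45}\right) = 786 - \frac{13 i \sqrt{6}}{45} \approx 786.0 - 0.70763 i$)
$\sqrt{b + F} = \sqrt{-104 + \left(786 - \frac{13 i \sqrt{6}}{45}\right)} = \sqrt{682 - \frac{13 i \sqrt{6}}{45}}$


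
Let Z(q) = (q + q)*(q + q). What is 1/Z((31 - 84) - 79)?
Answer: 1/69696 ≈ 1.4348e-5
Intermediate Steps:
Z(q) = 4*q² (Z(q) = (2*q)*(2*q) = 4*q²)
1/Z((31 - 84) - 79) = 1/(4*((31 - 84) - 79)²) = 1/(4*(-53 - 79)²) = 1/(4*(-132)²) = 1/(4*17424) = 1/69696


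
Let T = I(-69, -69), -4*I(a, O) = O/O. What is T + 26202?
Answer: 104807/4 ≈ 26202.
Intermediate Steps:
I(a, O) = -¼ (I(a, O) = -O/(4*O) = -¼*1 = -¼)
T = -¼ ≈ -0.25000
T + 26202 = -¼ + 26202 = 104807/4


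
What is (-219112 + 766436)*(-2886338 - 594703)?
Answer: -1905257284284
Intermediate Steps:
(-219112 + 766436)*(-2886338 - 594703) = 547324*(-3481041) = -1905257284284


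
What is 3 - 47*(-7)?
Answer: 332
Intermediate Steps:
3 - 47*(-7) = 3 + 329 = 332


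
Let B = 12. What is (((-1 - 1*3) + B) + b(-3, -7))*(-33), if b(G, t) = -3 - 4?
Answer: -33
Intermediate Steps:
b(G, t) = -7
(((-1 - 1*3) + B) + b(-3, -7))*(-33) = (((-1 - 1*3) + 12) - 7)*(-33) = (((-1 - 3) + 12) - 7)*(-33) = ((-4 + 12) - 7)*(-33) = (8 - 7)*(-33) = 1*(-33) = -33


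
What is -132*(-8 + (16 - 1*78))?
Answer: 9240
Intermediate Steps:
-132*(-8 + (16 - 1*78)) = -132*(-8 + (16 - 78)) = -132*(-8 - 62) = -132*(-70) = 9240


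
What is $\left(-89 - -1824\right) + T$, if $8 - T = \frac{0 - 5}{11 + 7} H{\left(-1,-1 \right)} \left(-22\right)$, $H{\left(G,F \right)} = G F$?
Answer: $\frac{15632}{9} \approx 1736.9$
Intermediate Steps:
$H{\left(G,F \right)} = F G$
$T = \frac{17}{9}$ ($T = 8 - \frac{0 - 5}{11 + 7} \left(\left(-1\right) \left(-1\right)\right) \left(-22\right) = 8 - - \frac{5}{18} \cdot 1 \left(-22\right) = 8 - \left(-5\right) \frac{1}{18} \cdot 1 \left(-22\right) = 8 - \left(- \frac{5}{18}\right) 1 \left(-22\right) = 8 - \left(- \frac{5}{18}\right) \left(-22\right) = 8 - \frac{55}{9} = \frac{17}{9} \approx 1.8889$)
$\left(-89 - -1824\right) + T = \left(-89 - -1824\right) + \frac{17}{9} = \left(-89 + 1824\right) + \frac{17}{9} = 1735 + \frac{17}{9} = \frac{15632}{9}$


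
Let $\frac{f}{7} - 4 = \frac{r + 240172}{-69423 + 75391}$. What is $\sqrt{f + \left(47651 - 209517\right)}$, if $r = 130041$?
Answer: $\frac{i \sqrt{359295119489}}{1492} \approx 401.75 i$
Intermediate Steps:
$f = \frac{2758595}{5968}$ ($f = 28 + 7 \frac{130041 + 240172}{-69423 + 75391} = 28 + 7 \cdot \frac{370213}{5968} = 28 + \frac{2591491}{5968} = \frac{2758595}{5968} \approx 462.23$)
$\sqrt{f + \left(47651 - 209517\right)} = \sqrt{\frac{2758595}{5968} + \left(47651 - 209517\right)} = \sqrt{\frac{2758595}{5968} - 161866} = \sqrt{- \frac{963257693}{5968}} = \frac{i \sqrt{359295119489}}{1492}$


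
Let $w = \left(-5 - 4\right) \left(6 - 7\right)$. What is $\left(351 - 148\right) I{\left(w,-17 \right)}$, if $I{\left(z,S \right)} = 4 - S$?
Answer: $4263$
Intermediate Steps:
$w = 9$ ($w = \left(-9\right) \left(-1\right) = 9$)
$\left(351 - 148\right) I{\left(w,-17 \right)} = \left(351 - 148\right) \left(4 - -17\right) = 203 \left(4 + 17\right) = 203 \cdot 21 = 4263$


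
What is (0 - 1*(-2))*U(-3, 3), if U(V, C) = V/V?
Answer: 2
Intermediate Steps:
U(V, C) = 1
(0 - 1*(-2))*U(-3, 3) = (0 - 1*(-2))*1 = (0 + 2)*1 = 2*1 = 2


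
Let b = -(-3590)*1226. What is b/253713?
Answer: 4401340/253713 ≈ 17.348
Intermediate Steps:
b = 4401340 (b = -1*(-4401340) = 4401340)
b/253713 = 4401340/253713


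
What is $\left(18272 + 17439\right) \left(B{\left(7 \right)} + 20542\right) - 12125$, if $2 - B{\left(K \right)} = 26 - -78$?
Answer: $729920715$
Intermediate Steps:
$B{\left(K \right)} = -102$ ($B{\left(K \right)} = 2 - \left(26 - -78\right) = 2 - \left(26 + 78\right) = 2 - 104 = -102$)
$\left(18272 + 17439\right) \left(B{\left(7 \right)} + 20542\right) - 12125 = \left(18272 + 17439\right) \left(-102 + 20542\right) - 12125 = 35711 \cdot 20440 - 12125 = 729932840 - 12125 = 729920715$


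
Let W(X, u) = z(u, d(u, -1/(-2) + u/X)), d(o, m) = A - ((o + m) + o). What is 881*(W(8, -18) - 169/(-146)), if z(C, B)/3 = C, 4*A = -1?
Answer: -6796915/146 ≈ -46554.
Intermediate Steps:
A = -1/4 (A = (1/4)*(-1) = -1/4 ≈ -0.25000)
d(o, m) = -1/4 - m - 2*o (d(o, m) = -1/4 - ((o + m) + o) = -1/4 - ((m + o) + o) = -1/4 - (m + 2*o) = -1/4 + (-m - 2*o) = -1/4 - m - 2*o)
z(C, B) = 3*C
W(X, u) = 3*u
881*(W(8, -18) - 169/(-146)) = 881*(3*(-18) - 169/(-146)) = 881*(-54 - 169*(-1)/146) = 881*(-54 - 1*(-169/146)) = 881*(-54 + 169/146) = 881*(-7715/146) = -6796915/146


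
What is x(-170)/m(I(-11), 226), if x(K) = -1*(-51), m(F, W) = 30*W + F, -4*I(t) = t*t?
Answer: 204/26999 ≈ 0.0075558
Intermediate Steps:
I(t) = -t**2/4 (I(t) = -t*t/4 = -t**2/4)
m(F, W) = F + 30*W
x(K) = 51
x(-170)/m(I(-11), 226) = 51/(-1/4*(-11)**2 + 30*226) = 51/(-1/4*121 + 6780) = 51/(-121/4 + 6780) = 51/(26999/4) = 51*(4/26999) = 204/26999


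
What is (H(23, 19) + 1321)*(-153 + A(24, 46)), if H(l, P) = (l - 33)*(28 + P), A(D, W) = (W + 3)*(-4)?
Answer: -296999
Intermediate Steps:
A(D, W) = -12 - 4*W (A(D, W) = (3 + W)*(-4) = -12 - 4*W)
H(l, P) = (-33 + l)*(28 + P)
(H(23, 19) + 1321)*(-153 + A(24, 46)) = ((-924 - 33*19 + 28*23 + 19*23) + 1321)*(-153 + (-12 - 4*46)) = ((-924 - 627 + 644 + 437) + 1321)*(-153 + (-12 - 184)) = (-470 + 1321)*(-153 - 196) = 851*(-349) = -296999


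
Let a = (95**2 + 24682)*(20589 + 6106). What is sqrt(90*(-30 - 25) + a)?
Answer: 7*sqrt(18363335) ≈ 29997.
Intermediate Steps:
a = 899808365 (a = (9025 + 24682)*26695 = 33707*26695 = 899808365)
sqrt(90*(-30 - 25) + a) = sqrt(90*(-30 - 25) + 899808365) = sqrt(90*(-55) + 899808365) = sqrt(-4950 + 899808365) = sqrt(899803415) = 7*sqrt(18363335)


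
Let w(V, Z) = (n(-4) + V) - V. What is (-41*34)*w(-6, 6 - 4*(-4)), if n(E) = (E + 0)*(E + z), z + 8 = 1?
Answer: -61336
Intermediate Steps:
z = -7 (z = -8 + 1 = -7)
n(E) = E*(-7 + E) (n(E) = (E + 0)*(E - 7) = E*(-7 + E))
w(V, Z) = 44 (w(V, Z) = (-4*(-7 - 4) + V) - V = (-4*(-11) + V) - V = (44 + V) - V = 44)
(-41*34)*w(-6, 6 - 4*(-4)) = -41*34*44 = -1394*44 = -61336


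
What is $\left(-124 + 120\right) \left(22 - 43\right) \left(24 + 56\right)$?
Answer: $6720$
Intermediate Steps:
$\left(-124 + 120\right) \left(22 - 43\right) \left(24 + 56\right) = - 4 \left(\left(-21\right) 80\right) = \left(-4\right) \left(-1680\right) = 6720$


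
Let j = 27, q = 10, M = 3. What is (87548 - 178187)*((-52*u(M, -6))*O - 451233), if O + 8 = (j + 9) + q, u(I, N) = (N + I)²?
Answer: 42511231863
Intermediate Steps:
u(I, N) = (I + N)²
O = 38 (O = -8 + ((27 + 9) + 10) = -8 + (36 + 10) = -8 + 46 = 38)
(87548 - 178187)*((-52*u(M, -6))*O - 451233) = (87548 - 178187)*(-52*(3 - 6)²*38 - 451233) = -90639*(-52*(-3)²*38 - 451233) = -90639*(-52*9*38 - 451233) = -90639*(-468*38 - 451233) = -90639*(-17784 - 451233) = -90639*(-469017) = 42511231863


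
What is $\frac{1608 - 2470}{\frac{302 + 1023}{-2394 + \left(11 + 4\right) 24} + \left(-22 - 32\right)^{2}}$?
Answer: $- \frac{1753308}{5929819} \approx -0.29568$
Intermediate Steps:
$\frac{1608 - 2470}{\frac{302 + 1023}{-2394 + \left(11 + 4\right) 24} + \left(-22 - 32\right)^{2}} = - \frac{862}{\frac{1325}{-2394 + 15 \cdot 24} + \left(-54\right)^{2}} = - \frac{862}{\frac{1325}{-2394 + 360} + 2916} = - \frac{862}{\frac{1325}{-2034} + 2916} = - \frac{862}{1325 \left(- \frac{1}{2034}\right) + 2916} = - \frac{862}{- \frac{1325}{2034} + 2916} = - \frac{862}{\frac{5929819}{2034}} = \left(-862\right) \frac{2034}{5929819} = - \frac{1753308}{5929819}$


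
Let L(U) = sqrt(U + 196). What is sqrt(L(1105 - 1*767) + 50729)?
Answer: sqrt(50729 + sqrt(534)) ≈ 225.28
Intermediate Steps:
L(U) = sqrt(196 + U)
sqrt(L(1105 - 1*767) + 50729) = sqrt(sqrt(196 + (1105 - 1*767)) + 50729) = sqrt(sqrt(196 + (1105 - 767)) + 50729) = sqrt(sqrt(196 + 338) + 50729) = sqrt(sqrt(534) + 50729) = sqrt(50729 + sqrt(534))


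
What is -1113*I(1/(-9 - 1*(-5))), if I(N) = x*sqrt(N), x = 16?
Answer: -8904*I ≈ -8904.0*I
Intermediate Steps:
I(N) = 16*sqrt(N)
-1113*I(1/(-9 - 1*(-5))) = -17808*sqrt(1/(-9 - 1*(-5))) = -17808*sqrt(1/(-9 + 5)) = -17808*sqrt(1/(-4)) = -17808*sqrt(-1/4) = -17808*I/2 = -8904*I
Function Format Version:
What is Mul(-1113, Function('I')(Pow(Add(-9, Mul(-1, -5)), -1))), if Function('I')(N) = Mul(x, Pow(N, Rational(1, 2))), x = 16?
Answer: Mul(-8904, I) ≈ Mul(-8904.0, I)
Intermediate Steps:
Function('I')(N) = Mul(16, Pow(N, Rational(1, 2)))
Mul(-1113, Function('I')(Pow(Add(-9, Mul(-1, -5)), -1))) = Mul(-1113, Mul(16, Pow(Pow(Add(-9, Mul(-1, -5)), -1), Rational(1, 2)))) = Mul(-1113, Mul(16, Pow(Pow(Add(-9, 5), -1), Rational(1, 2)))) = Mul(-1113, Mul(16, Pow(Pow(-4, -1), Rational(1, 2)))) = Mul(-1113, Mul(16, Pow(Rational(-1, 4), Rational(1, 2)))) = Mul(-1113, Mul(16, Mul(Rational(1, 2), I))) = Mul(-1113, Mul(8, I)) = Mul(-8904, I)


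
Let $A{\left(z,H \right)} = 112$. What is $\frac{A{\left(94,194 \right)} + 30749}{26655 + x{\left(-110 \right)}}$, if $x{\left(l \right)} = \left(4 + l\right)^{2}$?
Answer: $\frac{30861}{37891} \approx 0.81447$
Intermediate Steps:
$\frac{A{\left(94,194 \right)} + 30749}{26655 + x{\left(-110 \right)}} = \frac{112 + 30749}{26655 + \left(4 - 110\right)^{2}} = \frac{30861}{26655 + \left(-106\right)^{2}} = \frac{30861}{26655 + 11236} = \frac{30861}{37891}$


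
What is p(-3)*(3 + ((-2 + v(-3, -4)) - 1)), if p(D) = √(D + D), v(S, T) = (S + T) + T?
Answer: -11*I*√6 ≈ -26.944*I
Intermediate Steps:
v(S, T) = S + 2*T
p(D) = √2*√D (p(D) = √(2*D) = √2*√D)
p(-3)*(3 + ((-2 + v(-3, -4)) - 1)) = (√2*√(-3))*(3 + ((-2 + (-3 + 2*(-4))) - 1)) = (√2*(I*√3))*(3 + ((-2 + (-3 - 8)) - 1)) = (I*√6)*(3 + ((-2 - 11) - 1)) = (I*√6)*(3 + (-13 - 1)) = (I*√6)*(3 - 14) = (I*√6)*(-11) = -11*I*√6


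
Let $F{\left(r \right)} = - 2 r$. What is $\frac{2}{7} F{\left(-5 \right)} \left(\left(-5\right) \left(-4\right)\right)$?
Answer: $\frac{400}{7} \approx 57.143$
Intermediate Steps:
$\frac{2}{7} F{\left(-5 \right)} \left(\left(-5\right) \left(-4\right)\right) = \frac{2}{7} \left(\left(-2\right) \left(-5\right)\right) \left(\left(-5\right) \left(-4\right)\right) = 2 \cdot \frac{1}{7} \cdot 10 \cdot 20 = \frac{2}{7} \cdot 10 \cdot 20 = \frac{20}{7} \cdot 20 = \frac{400}{7}$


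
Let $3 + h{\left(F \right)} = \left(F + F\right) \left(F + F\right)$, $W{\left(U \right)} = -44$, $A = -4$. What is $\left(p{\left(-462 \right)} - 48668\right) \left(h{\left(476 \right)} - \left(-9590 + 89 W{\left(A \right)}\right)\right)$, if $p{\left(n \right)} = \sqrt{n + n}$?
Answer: $-44765167076 + 1839614 i \sqrt{231} \approx -4.4765 \cdot 10^{10} + 2.796 \cdot 10^{7} i$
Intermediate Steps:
$p{\left(n \right)} = \sqrt{2} \sqrt{n}$ ($p{\left(n \right)} = \sqrt{2 n} = \sqrt{2} \sqrt{n}$)
$h{\left(F \right)} = -3 + 4 F^{2}$ ($h{\left(F \right)} = -3 + \left(F + F\right) \left(F + F\right) = -3 + 2 F 2 F = -3 + 4 F^{2}$)
$\left(p{\left(-462 \right)} - 48668\right) \left(h{\left(476 \right)} - \left(-9590 + 89 W{\left(A \right)}\right)\right) = \left(\sqrt{2} \sqrt{-462} - 48668\right) \left(\left(-3 + 4 \cdot 476^{2}\right) + \left(9590 - 89 \left(-44\right)\right)\right) = \left(\sqrt{2} i \sqrt{462} - 48668\right) \left(\left(-3 + 4 \cdot 226576\right) + \left(9590 - -3916\right)\right) = \left(2 i \sqrt{231} - 48668\right) \left(\left(-3 + 906304\right) + \left(9590 + 3916\right)\right) = \left(-48668 + 2 i \sqrt{231}\right) \left(906301 + 13506\right) = \left(-48668 + 2 i \sqrt{231}\right) 919807 = -44765167076 + 1839614 i \sqrt{231}$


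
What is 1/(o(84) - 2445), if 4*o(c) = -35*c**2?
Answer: -1/64185 ≈ -1.5580e-5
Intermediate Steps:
o(c) = -35*c**2/4 (o(c) = (-35*c**2)/4 = -35*c**2/4)
1/(o(84) - 2445) = 1/(-35/4*84**2 - 2445) = 1/(-35/4*7056 - 2445) = 1/(-61740 - 2445) = 1/(-64185) = -1/64185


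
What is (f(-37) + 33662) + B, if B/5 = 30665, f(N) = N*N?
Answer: 188356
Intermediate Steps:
f(N) = N²
B = 153325 (B = 5*30665 = 153325)
(f(-37) + 33662) + B = ((-37)² + 33662) + 153325 = (1369 + 33662) + 153325 = 35031 + 153325 = 188356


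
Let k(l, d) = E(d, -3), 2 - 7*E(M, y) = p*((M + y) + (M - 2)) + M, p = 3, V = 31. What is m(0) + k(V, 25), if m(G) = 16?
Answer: -46/7 ≈ -6.5714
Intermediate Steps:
E(M, y) = 8/7 - M - 3*y/7 (E(M, y) = 2/7 - (3*((M + y) + (M - 2)) + M)/7 = 2/7 - (3*((M + y) + (-2 + M)) + M)/7 = 2/7 - (3*(-2 + y + 2*M) + M)/7 = 2/7 - ((-6 + 3*y + 6*M) + M)/7 = 2/7 - (-6 + 3*y + 7*M)/7 = 2/7 + (6/7 - M - 3*y/7) = 8/7 - M - 3*y/7)
k(l, d) = 17/7 - d (k(l, d) = 8/7 - d - 3/7*(-3) = 8/7 - d + 9/7 = 17/7 - d)
m(0) + k(V, 25) = 16 + (17/7 - 1*25) = 16 + (17/7 - 25) = 16 - 158/7 = -46/7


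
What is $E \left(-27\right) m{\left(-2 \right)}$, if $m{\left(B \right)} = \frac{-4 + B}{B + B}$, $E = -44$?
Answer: $1782$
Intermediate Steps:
$m{\left(B \right)} = \frac{-4 + B}{2 B}$
$E \left(-27\right) m{\left(-2 \right)} = \left(-44\right) \left(-27\right) \frac{-4 - 2}{2 \left(-2\right)} = 1188 \cdot \frac{1}{2} \left(- \frac{1}{2}\right) \left(-6\right) = 1188 \cdot \frac{3}{2} = 1782$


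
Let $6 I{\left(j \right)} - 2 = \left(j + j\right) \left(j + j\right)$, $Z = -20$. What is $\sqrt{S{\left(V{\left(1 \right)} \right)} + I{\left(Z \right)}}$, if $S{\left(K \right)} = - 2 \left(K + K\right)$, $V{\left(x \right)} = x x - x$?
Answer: $\sqrt{267} \approx 16.34$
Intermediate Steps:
$V{\left(x \right)} = x^{2} - x$
$S{\left(K \right)} = - 4 K$ ($S{\left(K \right)} = - 2 \cdot 2 K = - 4 K$)
$I{\left(j \right)} = \frac{1}{3} + \frac{2 j^{2}}{3}$ ($I{\left(j \right)} = \frac{1}{3} + \frac{\left(j + j\right) \left(j + j\right)}{6} = \frac{1}{3} + \frac{2 j 2 j}{6} = \frac{1}{3} + \frac{4 j^{2}}{6} = \frac{1}{3} + \frac{2 j^{2}}{3}$)
$\sqrt{S{\left(V{\left(1 \right)} \right)} + I{\left(Z \right)}} = \sqrt{- 4 \cdot 1 \left(-1 + 1\right) + \left(\frac{1}{3} + \frac{2 \left(-20\right)^{2}}{3}\right)} = \sqrt{- 4 \cdot 1 \cdot 0 + \left(\frac{1}{3} + \frac{2}{3} \cdot 400\right)} = \sqrt{\left(-4\right) 0 + \left(\frac{1}{3} + \frac{800}{3}\right)} = \sqrt{0 + 267} = \sqrt{267}$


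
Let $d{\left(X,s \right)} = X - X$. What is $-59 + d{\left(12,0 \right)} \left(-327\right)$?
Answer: $-59$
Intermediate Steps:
$d{\left(X,s \right)} = 0$
$-59 + d{\left(12,0 \right)} \left(-327\right) = -59 + 0 \left(-327\right) = -59 + 0 = -59$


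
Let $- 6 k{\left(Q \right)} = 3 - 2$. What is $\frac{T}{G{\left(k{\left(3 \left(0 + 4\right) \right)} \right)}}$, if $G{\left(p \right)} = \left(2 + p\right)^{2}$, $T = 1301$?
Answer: $\frac{46836}{121} \approx 387.07$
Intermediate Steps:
$k{\left(Q \right)} = - \frac{1}{6}$ ($k{\left(Q \right)} = - \frac{3 - 2}{6} = \left(- \frac{1}{6}\right) 1 = - \frac{1}{6}$)
$\frac{T}{G{\left(k{\left(3 \left(0 + 4\right) \right)} \right)}} = \frac{1301}{\left(2 - \frac{1}{6}\right)^{2}} = \frac{1301}{\left(\frac{11}{6}\right)^{2}} = \frac{1301}{\frac{121}{36}} = 1301 \cdot \frac{36}{121} = \frac{46836}{121}$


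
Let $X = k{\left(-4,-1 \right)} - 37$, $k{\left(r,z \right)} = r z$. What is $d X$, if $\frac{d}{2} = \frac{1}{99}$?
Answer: $- \frac{2}{3} \approx -0.66667$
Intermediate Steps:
$d = \frac{2}{99} \approx 0.020202$
$X = -33$ ($X = \left(-4\right) \left(-1\right) - 37 = 4 - 37 = -33$)
$d X = \frac{2}{99} \left(-33\right) = - \frac{2}{3}$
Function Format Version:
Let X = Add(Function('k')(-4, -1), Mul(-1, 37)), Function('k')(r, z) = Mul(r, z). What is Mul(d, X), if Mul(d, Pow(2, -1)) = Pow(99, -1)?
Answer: Rational(-2, 3) ≈ -0.66667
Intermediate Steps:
d = Rational(2, 99) (d = Mul(2, Pow(99, -1)) = Mul(2, Rational(1, 99)) = Rational(2, 99) ≈ 0.020202)
X = -33 (X = Add(Mul(-4, -1), Mul(-1, 37)) = Add(4, -37) = -33)
Mul(d, X) = Mul(Rational(2, 99), -33) = Rational(-2, 3)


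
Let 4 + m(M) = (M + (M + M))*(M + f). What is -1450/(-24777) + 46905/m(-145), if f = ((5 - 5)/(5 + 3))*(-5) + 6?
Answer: 1249833635/1498042197 ≈ 0.83431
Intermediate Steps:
f = 6 (f = (0/8)*(-5) + 6 = (0*(⅛))*(-5) + 6 = 0*(-5) + 6 = 0 + 6 = 6)
m(M) = -4 + 3*M*(6 + M) (m(M) = -4 + (M + (M + M))*(M + 6) = -4 + (M + 2*M)*(6 + M) = -4 + (3*M)*(6 + M) = -4 + 3*M*(6 + M))
-1450/(-24777) + 46905/m(-145) = -1450/(-24777) + 46905/(-4 + 3*(-145)² + 18*(-145)) = -1450*(-1/24777) + 46905/(-4 + 3*21025 - 2610) = 1450/24777 + 46905/(-4 + 63075 - 2610) = 1450/24777 + 46905/60461 = 1249833635/1498042197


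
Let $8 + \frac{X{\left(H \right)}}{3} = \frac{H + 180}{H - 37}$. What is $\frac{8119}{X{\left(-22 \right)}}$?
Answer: $- \frac{479021}{1890} \approx -253.45$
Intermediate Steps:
$X{\left(H \right)} = -24 + \frac{3 \left(180 + H\right)}{-37 + H}$ ($X{\left(H \right)} = -24 + 3 \frac{H + 180}{H - 37} = -24 + 3 \frac{180 + H}{-37 + H} = -24 + \frac{3 \left(180 + H\right)}{-37 + H}$)
$\frac{8119}{X{\left(-22 \right)}} = \frac{8119}{21 \frac{1}{-37 - 22} \left(68 - -22\right)} = \frac{8119}{21 \frac{1}{-59} \left(68 + 22\right)} = \frac{8119}{21 \left(- \frac{1}{59}\right) 90} = \frac{8119}{- \frac{1890}{59}} = 8119 \left(- \frac{59}{1890}\right) = - \frac{479021}{1890}$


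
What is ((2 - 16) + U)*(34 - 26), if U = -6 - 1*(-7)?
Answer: -104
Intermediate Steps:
U = 1 (U = -6 + 7 = 1)
((2 - 16) + U)*(34 - 26) = ((2 - 16) + 1)*(34 - 26) = (-14 + 1)*8 = -13*8 = -104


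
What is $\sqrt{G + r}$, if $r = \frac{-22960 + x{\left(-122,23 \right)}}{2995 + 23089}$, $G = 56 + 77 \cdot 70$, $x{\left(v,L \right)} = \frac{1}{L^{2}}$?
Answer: $\frac{\sqrt{489949704879457}}{299966} \approx 73.791$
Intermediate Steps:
$x{\left(v,L \right)} = \frac{1}{L^{2}}$
$G = 5446$ ($G = 56 + 5390 = 5446$)
$r = - \frac{12145839}{13798436}$ ($r = \frac{-22960 + \frac{1}{529}}{2995 + 23089} = \frac{-22960 + \frac{1}{529}}{26084} = \left(- \frac{12145839}{529}\right) \frac{1}{26084} = - \frac{12145839}{13798436} \approx -0.88023$)
$\sqrt{G + r} = \sqrt{5446 - \frac{12145839}{13798436}} = \sqrt{\frac{75134136617}{13798436}} = \frac{\sqrt{489949704879457}}{299966}$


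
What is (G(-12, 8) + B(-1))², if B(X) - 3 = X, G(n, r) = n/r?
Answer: ¼ ≈ 0.25000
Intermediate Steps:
B(X) = 3 + X
(G(-12, 8) + B(-1))² = (-12/8 + (3 - 1))² = (-12*⅛ + 2)² = (-3/2 + 2)² = (½)² = ¼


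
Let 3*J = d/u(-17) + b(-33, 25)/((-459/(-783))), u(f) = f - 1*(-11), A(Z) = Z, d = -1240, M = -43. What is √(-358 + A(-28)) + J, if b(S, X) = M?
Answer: 6799/153 + I*√386 ≈ 44.438 + 19.647*I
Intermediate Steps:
b(S, X) = -43
u(f) = 11 + f (u(f) = f + 11 = 11 + f)
J = 6799/153 (J = (-1240/(11 - 17) - 43/((-459/(-783))))/3 = (-1240/(-6) - 43/((-459*(-1/783))))/3 = (-1240*(-⅙) - 43/17/29)/3 = (620/3 - 43*29/17)/3 = (620/3 - 1247/17)/3 = (⅓)*(6799/51) = 6799/153 ≈ 44.438)
√(-358 + A(-28)) + J = √(-358 - 28) + 6799/153 = √(-386) + 6799/153 = I*√386 + 6799/153 = 6799/153 + I*√386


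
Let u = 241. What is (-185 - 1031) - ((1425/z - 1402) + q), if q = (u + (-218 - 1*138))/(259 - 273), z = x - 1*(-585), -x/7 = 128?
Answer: 794029/4354 ≈ 182.37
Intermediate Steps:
x = -896 (x = -7*128 = -896)
z = -311 (z = -896 - 1*(-585) = -896 + 585 = -311)
q = 115/14 (q = (241 + (-218 - 1*138))/(259 - 273) = (241 + (-218 - 138))/(-14) = (241 - 356)*(-1/14) = -115*(-1/14) = 115/14 ≈ 8.2143)
(-185 - 1031) - ((1425/z - 1402) + q) = (-185 - 1031) - ((1425/(-311) - 1402) + 115/14) = -1216 - ((1425*(-1/311) - 1402) + 115/14) = -1216 - ((-1425/311 - 1402) + 115/14) = -1216 - (-437447/311 + 115/14) = -1216 - 1*(-6088493/4354) = -1216 + 6088493/4354 = 794029/4354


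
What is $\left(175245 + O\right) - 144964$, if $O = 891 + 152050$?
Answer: $183222$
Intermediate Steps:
$O = 152941$
$\left(175245 + O\right) - 144964 = \left(175245 + 152941\right) - 144964 = 328186 - 144964 = 183222$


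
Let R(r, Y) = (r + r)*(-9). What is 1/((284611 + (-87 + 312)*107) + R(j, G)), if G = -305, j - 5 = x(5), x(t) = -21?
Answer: 1/308974 ≈ 3.2365e-6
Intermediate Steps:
j = -16 (j = 5 - 21 = -16)
R(r, Y) = -18*r (R(r, Y) = (2*r)*(-9) = -18*r)
1/((284611 + (-87 + 312)*107) + R(j, G)) = 1/((284611 + (-87 + 312)*107) - 18*(-16)) = 1/((284611 + 225*107) + 288) = 1/((284611 + 24075) + 288) = 1/(308686 + 288) = 1/308974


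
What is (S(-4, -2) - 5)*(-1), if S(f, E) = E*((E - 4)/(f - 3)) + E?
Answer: 61/7 ≈ 8.7143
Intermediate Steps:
S(f, E) = E + E*(-4 + E)/(-3 + f) (S(f, E) = E*((-4 + E)/(-3 + f)) + E = E*(-4 + E)/(-3 + f) + E = E + E*(-4 + E)/(-3 + f))
(S(-4, -2) - 5)*(-1) = (-2*(-7 - 2 - 4)/(-3 - 4) - 5)*(-1) = (-2*(-13)/(-7) - 5)*(-1) = (-2*(-⅐)*(-13) - 5)*(-1) = (-26/7 - 5)*(-1) = -61/7*(-1) = 61/7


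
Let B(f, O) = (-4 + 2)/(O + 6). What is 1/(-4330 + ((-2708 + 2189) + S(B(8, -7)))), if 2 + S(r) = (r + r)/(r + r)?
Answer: -1/4850 ≈ -0.00020619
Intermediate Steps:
B(f, O) = -2/(6 + O)
S(r) = -1 (S(r) = -2 + (r + r)/(r + r) = -2 + (2*r)/((2*r)) = -2 + (2*r)*(1/(2*r)) = -2 + 1 = -1)
1/(-4330 + ((-2708 + 2189) + S(B(8, -7)))) = 1/(-4330 + ((-2708 + 2189) - 1)) = 1/(-4330 + (-519 - 1)) = 1/(-4330 - 520) = 1/(-4850) = -1/4850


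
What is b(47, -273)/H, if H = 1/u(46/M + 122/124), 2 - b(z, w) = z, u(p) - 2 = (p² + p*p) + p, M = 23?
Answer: -985590/961 ≈ -1025.6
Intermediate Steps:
u(p) = 2 + p + 2*p² (u(p) = 2 + ((p² + p*p) + p) = 2 + ((p² + p²) + p) = 2 + (2*p² + p) = 2 + (p + 2*p²) = 2 + p + 2*p²)
b(z, w) = 2 - z
H = 961/21902 (H = 1/(2 + (46/23 + 122/124) + 2*(46/23 + 122/124)²) = 1/(2 + (46*(1/23) + 122*(1/124)) + 2*(46*(1/23) + 122*(1/124))²) = 1/(2 + (2 + 61/62) + 2*(2 + 61/62)²) = 1/(2 + 185/62 + 2*(185/62)²) = 1/(2 + 185/62 + 2*(34225/3844)) = 1/(2 + 185/62 + 34225/1922) = 1/(21902/961) = 961/21902 ≈ 0.043877)
b(47, -273)/H = (2 - 1*47)/(961/21902) = (2 - 47)*(21902/961) = -45*21902/961 = -985590/961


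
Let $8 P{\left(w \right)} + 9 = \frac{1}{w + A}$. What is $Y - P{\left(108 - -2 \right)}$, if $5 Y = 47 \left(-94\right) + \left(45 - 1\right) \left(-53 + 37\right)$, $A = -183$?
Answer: $- \frac{1493979}{1460} \approx -1023.3$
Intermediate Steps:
$P{\left(w \right)} = - \frac{9}{8} + \frac{1}{8 \left(-183 + w\right)}$ ($P{\left(w \right)} = - \frac{9}{8} + \frac{1}{8 \left(w - 183\right)} = - \frac{9}{8} + \frac{1}{8 \left(-183 + w\right)}$)
$Y = - \frac{5122}{5}$ ($Y = \frac{47 \left(-94\right) + \left(45 - 1\right) \left(-53 + 37\right)}{5} = \frac{-4418 + 44 \left(-16\right)}{5} = \frac{-4418 - 704}{5} = \frac{1}{5} \left(-5122\right) = - \frac{5122}{5} \approx -1024.4$)
$Y - P{\left(108 - -2 \right)} = - \frac{5122}{5} - \frac{1648 - 9 \left(108 - -2\right)}{8 \left(-183 + \left(108 - -2\right)\right)} = - \frac{5122}{5} - \frac{1648 - 9 \left(108 + 2\right)}{8 \left(-183 + \left(108 + 2\right)\right)} = - \frac{5122}{5} - \frac{1648 - 990}{8 \left(-183 + 110\right)} = - \frac{5122}{5} - \frac{1648 - 990}{8 \left(-73\right)} = - \frac{5122}{5} - \frac{1}{8} \left(- \frac{1}{73}\right) 658 = - \frac{5122}{5} - - \frac{329}{292} = - \frac{5122}{5} + \frac{329}{292} = - \frac{1493979}{1460}$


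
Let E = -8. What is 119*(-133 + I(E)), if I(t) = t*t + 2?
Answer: -7973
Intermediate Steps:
I(t) = 2 + t² (I(t) = t² + 2 = 2 + t²)
119*(-133 + I(E)) = 119*(-133 + (2 + (-8)²)) = 119*(-133 + (2 + 64)) = 119*(-133 + 66) = 119*(-67) = -7973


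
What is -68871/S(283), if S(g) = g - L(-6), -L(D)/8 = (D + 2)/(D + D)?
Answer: -206613/857 ≈ -241.09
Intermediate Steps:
L(D) = -4*(2 + D)/D (L(D) = -8*(D + 2)/(D + D) = -8*(2 + D)/(2*D) = -8*(2 + D)*1/(2*D) = -4*(2 + D)/D)
S(g) = 8/3 + g (S(g) = g - (-4 - 8/(-6)) = g - (-4 - 8*(-1/6)) = g - (-4 + 4/3) = g - 1*(-8/3) = g + 8/3 = 8/3 + g)
-68871/S(283) = -68871/(8/3 + 283) = -68871/857/3 = -68871*3/857 = -206613/857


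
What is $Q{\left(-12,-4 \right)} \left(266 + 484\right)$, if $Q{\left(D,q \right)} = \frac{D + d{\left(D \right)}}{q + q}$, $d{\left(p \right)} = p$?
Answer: $2250$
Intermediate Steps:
$Q{\left(D,q \right)} = \frac{D}{q}$ ($Q{\left(D,q \right)} = \frac{D + D}{q + q} = \frac{2 D}{2 q} = 2 D \frac{1}{2 q} = \frac{D}{q}$)
$Q{\left(-12,-4 \right)} \left(266 + 484\right) = - \frac{12}{-4} \left(266 + 484\right) = \left(-12\right) \left(- \frac{1}{4}\right) 750 = 3 \cdot 750 = 2250$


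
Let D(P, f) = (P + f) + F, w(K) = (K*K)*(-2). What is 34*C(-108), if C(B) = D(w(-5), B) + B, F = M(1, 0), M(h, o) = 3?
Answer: -8942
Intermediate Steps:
F = 3
w(K) = -2*K² (w(K) = K²*(-2) = -2*K²)
D(P, f) = 3 + P + f (D(P, f) = (P + f) + 3 = 3 + P + f)
C(B) = -47 + 2*B (C(B) = (3 - 2*(-5)² + B) + B = (3 - 2*25 + B) + B = (3 - 50 + B) + B = (-47 + B) + B = -47 + 2*B)
34*C(-108) = 34*(-47 + 2*(-108)) = 34*(-47 - 216) = 34*(-263) = -8942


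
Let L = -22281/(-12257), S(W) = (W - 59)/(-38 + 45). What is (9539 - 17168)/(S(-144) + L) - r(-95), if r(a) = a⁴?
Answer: -3876710589121/47596 ≈ -8.1450e+7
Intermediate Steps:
S(W) = -59/7 + W/7 (S(W) = (-59 + W)/7 = (-59 + W)*(⅐) = -59/7 + W/7)
L = 3183/1751 (L = -22281*(-1/12257) = 3183/1751 ≈ 1.8178)
(9539 - 17168)/(S(-144) + L) - r(-95) = (9539 - 17168)/((-59/7 + (⅐)*(-144)) + 3183/1751) - 1*(-95)⁴ = -7629/((-59/7 - 144/7) + 3183/1751) - 1*81450625 = -7629/(-29 + 3183/1751) - 81450625 = -7629/(-47596/1751) - 81450625 = -7629*(-1751/47596) - 81450625 = 13358379/47596 - 81450625 = -3876710589121/47596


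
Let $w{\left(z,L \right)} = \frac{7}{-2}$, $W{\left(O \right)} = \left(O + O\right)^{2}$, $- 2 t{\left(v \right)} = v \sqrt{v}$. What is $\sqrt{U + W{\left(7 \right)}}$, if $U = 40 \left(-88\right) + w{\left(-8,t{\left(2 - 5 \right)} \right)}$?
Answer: $\frac{11 i \sqrt{110}}{2} \approx 57.685 i$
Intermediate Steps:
$t{\left(v \right)} = - \frac{v^{\frac{3}{2}}}{2}$ ($t{\left(v \right)} = - \frac{v \sqrt{v}}{2} = - \frac{v^{\frac{3}{2}}}{2}$)
$W{\left(O \right)} = 4 O^{2}$ ($W{\left(O \right)} = \left(2 O\right)^{2} = 4 O^{2}$)
$w{\left(z,L \right)} = - \frac{7}{2}$ ($w{\left(z,L \right)} = 7 \left(- \frac{1}{2}\right) = - \frac{7}{2}$)
$U = - \frac{7047}{2}$ ($U = 40 \left(-88\right) - \frac{7}{2} = -3520 - \frac{7}{2} = - \frac{7047}{2} \approx -3523.5$)
$\sqrt{U + W{\left(7 \right)}} = \sqrt{- \frac{7047}{2} + 4 \cdot 7^{2}} = \sqrt{- \frac{7047}{2} + 4 \cdot 49} = \sqrt{- \frac{7047}{2} + 196} = \sqrt{- \frac{6655}{2}} = \frac{11 i \sqrt{110}}{2}$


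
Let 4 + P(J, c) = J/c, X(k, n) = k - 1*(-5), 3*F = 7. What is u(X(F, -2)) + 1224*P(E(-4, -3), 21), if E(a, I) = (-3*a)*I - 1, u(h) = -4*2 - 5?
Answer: -49459/7 ≈ -7065.6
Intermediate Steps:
F = 7/3 (F = (⅓)*7 = 7/3 ≈ 2.3333)
X(k, n) = 5 + k (X(k, n) = k + 5 = 5 + k)
u(h) = -13 (u(h) = -8 - 5 = -13)
E(a, I) = -1 - 3*I*a (E(a, I) = -3*I*a - 1 = -1 - 3*I*a)
P(J, c) = -4 + J/c
u(X(F, -2)) + 1224*P(E(-4, -3), 21) = -13 + 1224*(-4 + (-1 - 3*(-3)*(-4))/21) = -13 + 1224*(-4 + (-1 - 36)*(1/21)) = -13 + 1224*(-4 - 37*1/21) = -13 + 1224*(-4 - 37/21) = -13 + 1224*(-121/21) = -13 - 49368/7 = -49459/7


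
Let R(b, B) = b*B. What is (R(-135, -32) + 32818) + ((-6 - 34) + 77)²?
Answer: 38507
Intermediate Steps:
R(b, B) = B*b
(R(-135, -32) + 32818) + ((-6 - 34) + 77)² = (-32*(-135) + 32818) + ((-6 - 34) + 77)² = (4320 + 32818) + (-40 + 77)² = 37138 + 37² = 37138 + 1369 = 38507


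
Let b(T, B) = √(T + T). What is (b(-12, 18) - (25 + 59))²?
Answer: 7032 - 336*I*√6 ≈ 7032.0 - 823.03*I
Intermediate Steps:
b(T, B) = √2*√T (b(T, B) = √(2*T) = √2*√T)
(b(-12, 18) - (25 + 59))² = (√2*√(-12) - (25 + 59))² = (√2*(2*I*√3) - 1*84)² = (2*I*√6 - 84)² = (-84 + 2*I*√6)²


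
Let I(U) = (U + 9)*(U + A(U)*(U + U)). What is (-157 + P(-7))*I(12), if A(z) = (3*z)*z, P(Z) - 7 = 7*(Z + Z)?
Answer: -54059040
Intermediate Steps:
P(Z) = 7 + 14*Z (P(Z) = 7 + 7*(Z + Z) = 7 + 7*(2*Z) = 7 + 14*Z)
A(z) = 3*z²
I(U) = (9 + U)*(U + 6*U³) (I(U) = (U + 9)*(U + (3*U²)*(U + U)) = (9 + U)*(U + (3*U²)*(2*U)) = (9 + U)*(U + 6*U³))
(-157 + P(-7))*I(12) = (-157 + (7 + 14*(-7)))*(12*(9 + 12 + 6*12³ + 54*12²)) = (-157 + (7 - 98))*(12*(9 + 12 + 6*1728 + 54*144)) = (-157 - 91)*(12*(9 + 12 + 10368 + 7776)) = -2976*18165 = -248*217980 = -54059040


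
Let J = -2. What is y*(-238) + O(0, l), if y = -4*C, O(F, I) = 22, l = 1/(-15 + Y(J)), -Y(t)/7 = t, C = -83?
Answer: -78994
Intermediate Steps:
Y(t) = -7*t
l = -1 (l = 1/(-15 - 7*(-2)) = 1/(-15 + 14) = 1/(-1) = -1)
y = 332 (y = -4*(-83) = 332)
y*(-238) + O(0, l) = 332*(-238) + 22 = -79016 + 22 = -78994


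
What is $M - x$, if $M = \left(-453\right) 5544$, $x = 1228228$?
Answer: $-3739660$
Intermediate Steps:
$M = -2511432$
$M - x = -2511432 - 1228228 = -3739660$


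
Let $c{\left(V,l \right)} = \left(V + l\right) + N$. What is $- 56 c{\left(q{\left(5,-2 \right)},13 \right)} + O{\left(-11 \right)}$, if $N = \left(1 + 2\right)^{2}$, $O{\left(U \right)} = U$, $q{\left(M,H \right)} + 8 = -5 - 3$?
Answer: $-347$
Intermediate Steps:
$q{\left(M,H \right)} = -16$ ($q{\left(M,H \right)} = -8 - 8 = -16$)
$N = 9$ ($N = 3^{2} = 9$)
$c{\left(V,l \right)} = 9 + V + l$ ($c{\left(V,l \right)} = \left(V + l\right) + 9 = 9 + V + l$)
$- 56 c{\left(q{\left(5,-2 \right)},13 \right)} + O{\left(-11 \right)} = - 56 \left(9 - 16 + 13\right) - 11 = \left(-56\right) 6 - 11 = -336 - 11 = -347$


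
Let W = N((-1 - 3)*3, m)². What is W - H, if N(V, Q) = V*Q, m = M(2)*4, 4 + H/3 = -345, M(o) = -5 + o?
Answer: 21783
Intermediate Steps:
H = -1047 (H = -12 + 3*(-345) = -12 - 1035 = -1047)
m = -12 (m = (-5 + 2)*4 = -3*4 = -12)
N(V, Q) = Q*V
W = 20736 (W = (-12*(-1 - 3)*3)² = (-(-48)*3)² = (-12*(-12))² = 144² = 20736)
W - H = 20736 - 1*(-1047) = 20736 + 1047 = 21783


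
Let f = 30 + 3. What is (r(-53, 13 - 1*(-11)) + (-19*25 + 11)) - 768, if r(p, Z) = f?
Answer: -1199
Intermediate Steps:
f = 33
r(p, Z) = 33
(r(-53, 13 - 1*(-11)) + (-19*25 + 11)) - 768 = (33 + (-19*25 + 11)) - 768 = (33 + (-475 + 11)) - 768 = (33 - 464) - 768 = -431 - 768 = -1199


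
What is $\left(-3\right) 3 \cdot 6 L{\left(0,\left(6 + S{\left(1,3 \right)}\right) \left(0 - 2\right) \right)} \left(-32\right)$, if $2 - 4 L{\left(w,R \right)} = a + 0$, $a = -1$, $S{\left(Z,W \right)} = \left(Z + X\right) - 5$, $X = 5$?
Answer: $1296$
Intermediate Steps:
$S{\left(Z,W \right)} = Z$ ($S{\left(Z,W \right)} = \left(Z + 5\right) - 5 = \left(5 + Z\right) - 5 = Z$)
$L{\left(w,R \right)} = \frac{3}{4}$ ($L{\left(w,R \right)} = \frac{1}{2} - \frac{-1 + 0}{4} = \frac{1}{2} - - \frac{1}{4} = \frac{1}{2} + \frac{1}{4} = \frac{3}{4}$)
$\left(-3\right) 3 \cdot 6 L{\left(0,\left(6 + S{\left(1,3 \right)}\right) \left(0 - 2\right) \right)} \left(-32\right) = \left(-3\right) 3 \cdot 6 \cdot \frac{3}{4} \left(-32\right) = \left(-9\right) 6 \cdot \frac{3}{4} \left(-32\right) = \left(-54\right) \frac{3}{4} \left(-32\right) = \left(- \frac{81}{2}\right) \left(-32\right) = 1296$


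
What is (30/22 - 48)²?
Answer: 263169/121 ≈ 2174.9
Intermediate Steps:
(30/22 - 48)² = (30*(1/22) - 48)² = (15/11 - 48)² = (-513/11)² = 263169/121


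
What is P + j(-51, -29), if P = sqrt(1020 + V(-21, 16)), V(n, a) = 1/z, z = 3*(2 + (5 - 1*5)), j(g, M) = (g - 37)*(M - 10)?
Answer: 3432 + sqrt(36726)/6 ≈ 3463.9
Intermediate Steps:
j(g, M) = (-37 + g)*(-10 + M)
z = 6 (z = 3*(2 + (5 - 5)) = 3*(2 + 0) = 3*2 = 6)
V(n, a) = 1/6
P = sqrt(36726)/6 (P = sqrt(1020 + 1/6) = sqrt(6121/6) = sqrt(36726)/6 ≈ 31.940)
P + j(-51, -29) = sqrt(36726)/6 + (370 - 37*(-29) - 10*(-51) - 29*(-51)) = sqrt(36726)/6 + (370 + 1073 + 510 + 1479) = sqrt(36726)/6 + 3432 = 3432 + sqrt(36726)/6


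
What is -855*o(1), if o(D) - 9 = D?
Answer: -8550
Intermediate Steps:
o(D) = 9 + D
-855*o(1) = -855*(9 + 1) = -855*10 = -8550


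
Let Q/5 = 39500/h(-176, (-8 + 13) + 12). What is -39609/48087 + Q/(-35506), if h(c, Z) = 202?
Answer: -2718345626/3193427393 ≈ -0.85123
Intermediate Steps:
Q = 98750/101 (Q = 5*(39500/202) = 5*(39500*(1/202)) = 5*(19750/101) = 98750/101 ≈ 977.72)
-39609/48087 + Q/(-35506) = -39609/48087 + (98750/101)/(-35506) = -39609*1/48087 + (98750/101)*(-1/35506) = -1467/1781 - 49375/1793053 = -2718345626/3193427393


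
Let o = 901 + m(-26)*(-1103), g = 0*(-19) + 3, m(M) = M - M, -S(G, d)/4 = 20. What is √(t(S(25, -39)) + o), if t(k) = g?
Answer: 2*√226 ≈ 30.067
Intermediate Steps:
S(G, d) = -80 (S(G, d) = -4*20 = -80)
m(M) = 0
g = 3 (g = 0 + 3 = 3)
t(k) = 3
o = 901 (o = 901 + 0*(-1103) = 901 + 0 = 901)
√(t(S(25, -39)) + o) = √(3 + 901) = √904 = 2*√226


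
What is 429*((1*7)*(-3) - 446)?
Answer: -200343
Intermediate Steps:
429*((1*7)*(-3) - 446) = 429*(7*(-3) - 446) = 429*(-21 - 446) = 429*(-467) = -200343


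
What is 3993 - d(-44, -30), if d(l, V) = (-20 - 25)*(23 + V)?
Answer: 3678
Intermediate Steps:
d(l, V) = -1035 - 45*V (d(l, V) = -45*(23 + V) = -1035 - 45*V)
3993 - d(-44, -30) = 3993 - (-1035 - 45*(-30)) = 3993 - (-1035 + 1350) = 3993 - 1*315 = 3993 - 315 = 3678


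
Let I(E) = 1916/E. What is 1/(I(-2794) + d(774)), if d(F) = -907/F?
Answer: -1081278/2008571 ≈ -0.53833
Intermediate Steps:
1/(I(-2794) + d(774)) = 1/(1916/(-2794) - 907/774) = 1/(1916*(-1/2794) - 907*1/774) = 1/(-958/1397 - 907/774) = 1/(-2008571/1081278) = -1081278/2008571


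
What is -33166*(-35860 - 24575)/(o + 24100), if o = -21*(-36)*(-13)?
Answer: 1002193605/7136 ≈ 1.4044e+5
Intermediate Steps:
o = -9828 (o = 756*(-13) = -9828)
-33166*(-35860 - 24575)/(o + 24100) = -33166*(-35860 - 24575)/(-9828 + 24100) = -33166/(14272/(-60435)) = -33166/(14272*(-1/60435)) = -33166/(-14272/60435) = -33166*(-60435/14272) = 1002193605/7136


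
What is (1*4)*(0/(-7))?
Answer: 0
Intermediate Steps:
(1*4)*(0/(-7)) = 4*(0*(-1/7)) = 4*0 = 0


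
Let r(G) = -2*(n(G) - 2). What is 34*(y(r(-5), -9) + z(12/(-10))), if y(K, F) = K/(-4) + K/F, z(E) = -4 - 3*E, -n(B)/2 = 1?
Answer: -5032/45 ≈ -111.82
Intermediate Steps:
n(B) = -2 (n(B) = -2*1 = -2)
r(G) = 8 (r(G) = -2*(-2 - 2) = -2*(-4) = 8)
y(K, F) = -K/4 + K/F (y(K, F) = K*(-¼) + K/F = -K/4 + K/F)
34*(y(r(-5), -9) + z(12/(-10))) = 34*((-¼*8 + 8/(-9)) + (-4 - 36/(-10))) = 34*((-2 + 8*(-⅑)) + (-4 - 36*(-1)/10)) = 34*((-2 - 8/9) + (-4 - 3*(-6/5))) = 34*(-26/9 + (-4 + 18/5)) = 34*(-26/9 - ⅖) = 34*(-148/45) = -5032/45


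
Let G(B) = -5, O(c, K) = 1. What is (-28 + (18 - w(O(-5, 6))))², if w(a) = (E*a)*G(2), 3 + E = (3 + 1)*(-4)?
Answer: 11025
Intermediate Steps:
E = -19 (E = -3 + (3 + 1)*(-4) = -3 + 4*(-4) = -3 - 16 = -19)
w(a) = 95*a (w(a) = -19*a*(-5) = 95*a)
(-28 + (18 - w(O(-5, 6))))² = (-28 + (18 - 95))² = (-28 - 77)² = (-105)² = 11025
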